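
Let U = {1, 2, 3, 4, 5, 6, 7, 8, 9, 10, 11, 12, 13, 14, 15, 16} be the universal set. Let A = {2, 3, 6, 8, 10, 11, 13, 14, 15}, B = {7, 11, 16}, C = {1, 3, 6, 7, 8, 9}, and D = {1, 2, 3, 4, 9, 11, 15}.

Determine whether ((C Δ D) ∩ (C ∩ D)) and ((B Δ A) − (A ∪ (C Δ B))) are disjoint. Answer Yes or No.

Yes

C Δ D = {2, 4, 6, 7, 8, 11, 15}
C ∩ D = {1, 3, 9}
(C Δ D) ∩ (C ∩ D) = {}
B Δ A = {2, 3, 6, 7, 8, 10, 13, 14, 15, 16}
C Δ B = {1, 3, 6, 8, 9, 11, 16}
A ∪ (C Δ B) = {1, 2, 3, 6, 8, 9, 10, 11, 13, 14, 15, 16}
(B Δ A) − (A ∪ (C Δ B)) = {7}
{} and {7} share no elements.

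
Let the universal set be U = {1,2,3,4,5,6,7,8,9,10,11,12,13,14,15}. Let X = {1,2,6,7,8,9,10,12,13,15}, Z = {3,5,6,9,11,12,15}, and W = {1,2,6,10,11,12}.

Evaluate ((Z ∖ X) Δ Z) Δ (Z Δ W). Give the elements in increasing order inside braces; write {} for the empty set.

Z ∖ X = {3,5,11}
(Z ∖ X) Δ Z = {6,9,12,15}
Z Δ W = {1,2,3,5,9,10,15}
((Z ∖ X) Δ Z) Δ (Z Δ W) = {1,2,3,5,6,10,12}

{1,2,3,5,6,10,12}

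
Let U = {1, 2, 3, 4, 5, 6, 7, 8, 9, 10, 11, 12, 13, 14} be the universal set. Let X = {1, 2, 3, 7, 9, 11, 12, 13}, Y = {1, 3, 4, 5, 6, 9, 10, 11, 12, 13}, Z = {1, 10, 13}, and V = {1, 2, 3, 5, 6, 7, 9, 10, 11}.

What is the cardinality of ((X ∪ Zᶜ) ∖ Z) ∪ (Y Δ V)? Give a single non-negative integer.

Zᶜ = {2, 3, 4, 5, 6, 7, 8, 9, 11, 12, 14}
X ∪ Zᶜ = {1, 2, 3, 4, 5, 6, 7, 8, 9, 11, 12, 13, 14}
(X ∪ Zᶜ) ∖ Z = {2, 3, 4, 5, 6, 7, 8, 9, 11, 12, 14}
Y Δ V = {2, 4, 7, 12, 13}
((X ∪ Zᶜ) ∖ Z) ∪ (Y Δ V) = {2, 3, 4, 5, 6, 7, 8, 9, 11, 12, 13, 14}
|((X ∪ Zᶜ) ∖ Z) ∪ (Y Δ V)| = 12

12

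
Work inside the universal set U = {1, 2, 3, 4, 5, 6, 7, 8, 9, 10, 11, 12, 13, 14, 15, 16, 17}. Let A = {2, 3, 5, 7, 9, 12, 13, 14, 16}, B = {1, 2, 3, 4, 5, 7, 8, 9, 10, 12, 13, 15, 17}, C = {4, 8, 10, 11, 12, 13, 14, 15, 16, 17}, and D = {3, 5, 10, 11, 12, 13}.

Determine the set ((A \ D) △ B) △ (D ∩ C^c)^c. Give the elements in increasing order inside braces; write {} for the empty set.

{2, 3, 5, 6, 7, 9, 11}

A \ D = {2, 7, 9, 14, 16}
(A \ D) △ B = {1, 3, 4, 5, 8, 10, 12, 13, 14, 15, 16, 17}
C^c = {1, 2, 3, 5, 6, 7, 9}
D ∩ C^c = {3, 5}
(D ∩ C^c)^c = {1, 2, 4, 6, 7, 8, 9, 10, 11, 12, 13, 14, 15, 16, 17}
((A \ D) △ B) △ (D ∩ C^c)^c = {2, 3, 5, 6, 7, 9, 11}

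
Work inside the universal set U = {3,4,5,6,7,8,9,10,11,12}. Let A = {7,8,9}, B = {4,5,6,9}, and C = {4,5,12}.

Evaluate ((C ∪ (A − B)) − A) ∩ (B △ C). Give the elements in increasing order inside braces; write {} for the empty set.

A − B = {7,8}
C ∪ (A − B) = {4,5,7,8,12}
(C ∪ (A − B)) − A = {4,5,12}
B △ C = {6,9,12}
((C ∪ (A − B)) − A) ∩ (B △ C) = {12}

{12}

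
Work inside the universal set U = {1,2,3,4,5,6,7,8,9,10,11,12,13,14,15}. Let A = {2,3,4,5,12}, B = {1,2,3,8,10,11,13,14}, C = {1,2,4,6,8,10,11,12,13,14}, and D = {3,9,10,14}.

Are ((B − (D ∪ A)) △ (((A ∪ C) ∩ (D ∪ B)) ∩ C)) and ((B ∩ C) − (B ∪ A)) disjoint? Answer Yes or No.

D ∪ A = {2,3,4,5,9,10,12,14}
B − (D ∪ A) = {1,8,11,13}
A ∪ C = {1,2,3,4,5,6,8,10,11,12,13,14}
D ∪ B = {1,2,3,8,9,10,11,13,14}
(A ∪ C) ∩ (D ∪ B) = {1,2,3,8,10,11,13,14}
((A ∪ C) ∩ (D ∪ B)) ∩ C = {1,2,8,10,11,13,14}
(B − (D ∪ A)) △ (((A ∪ C) ∩ (D ∪ B)) ∩ C) = {2,10,14}
B ∩ C = {1,2,8,10,11,13,14}
B ∪ A = {1,2,3,4,5,8,10,11,12,13,14}
(B ∩ C) − (B ∪ A) = {}
{2,10,14} and {} share no elements.

Yes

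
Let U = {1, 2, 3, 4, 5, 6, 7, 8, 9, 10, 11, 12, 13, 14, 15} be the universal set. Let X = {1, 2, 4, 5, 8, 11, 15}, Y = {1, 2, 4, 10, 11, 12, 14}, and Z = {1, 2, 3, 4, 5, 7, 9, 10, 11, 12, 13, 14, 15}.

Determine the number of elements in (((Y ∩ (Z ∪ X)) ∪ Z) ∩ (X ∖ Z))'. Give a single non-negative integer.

Z ∪ X = {1, 2, 3, 4, 5, 7, 8, 9, 10, 11, 12, 13, 14, 15}
Y ∩ (Z ∪ X) = {1, 2, 4, 10, 11, 12, 14}
(Y ∩ (Z ∪ X)) ∪ Z = {1, 2, 3, 4, 5, 7, 9, 10, 11, 12, 13, 14, 15}
X ∖ Z = {8}
((Y ∩ (Z ∪ X)) ∪ Z) ∩ (X ∖ Z) = {}
(((Y ∩ (Z ∪ X)) ∪ Z) ∩ (X ∖ Z))' = {1, 2, 3, 4, 5, 6, 7, 8, 9, 10, 11, 12, 13, 14, 15}
|(((Y ∩ (Z ∪ X)) ∪ Z) ∩ (X ∖ Z))'| = 15

15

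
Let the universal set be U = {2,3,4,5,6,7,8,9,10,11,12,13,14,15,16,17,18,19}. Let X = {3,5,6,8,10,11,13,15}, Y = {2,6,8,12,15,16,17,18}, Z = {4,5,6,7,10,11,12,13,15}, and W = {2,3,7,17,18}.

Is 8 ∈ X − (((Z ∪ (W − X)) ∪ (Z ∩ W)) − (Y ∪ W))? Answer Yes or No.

Yes

8 ∉ W and 8 ∈ X, so 8 ∉ W − X
8 ∉ Z and 8 ∉ (W − X), so 8 ∉ Z ∪ (W − X)
8 ∉ Z and 8 ∉ W, so 8 ∉ Z ∩ W
8 ∉ (Z ∪ (W − X)) and 8 ∉ (Z ∩ W), so 8 ∉ (Z ∪ (W − X)) ∪ (Z ∩ W)
8 ∈ Y and 8 ∉ W, so 8 ∈ Y ∪ W
8 ∉ ((Z ∪ (W − X)) ∪ (Z ∩ W)) and 8 ∈ (Y ∪ W), so 8 ∉ ((Z ∪ (W − X)) ∪ (Z ∩ W)) − (Y ∪ W)
8 ∈ X and 8 ∉ (((Z ∪ (W − X)) ∪ (Z ∩ W)) − (Y ∪ W)), so 8 ∈ X − (((Z ∪ (W − X)) ∪ (Z ∩ W)) − (Y ∪ W))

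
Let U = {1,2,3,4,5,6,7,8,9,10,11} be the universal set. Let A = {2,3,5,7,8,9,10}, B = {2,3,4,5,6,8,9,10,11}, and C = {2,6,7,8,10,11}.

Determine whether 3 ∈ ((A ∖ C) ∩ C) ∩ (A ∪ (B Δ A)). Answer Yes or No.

No

3 ∈ A and 3 ∉ C, so 3 ∈ A ∖ C
3 ∈ (A ∖ C) and 3 ∉ C, so 3 ∉ (A ∖ C) ∩ C
3 ∈ B and 3 ∈ A, so 3 ∉ B Δ A
3 ∈ A and 3 ∉ (B Δ A), so 3 ∈ A ∪ (B Δ A)
3 ∉ ((A ∖ C) ∩ C) and 3 ∈ (A ∪ (B Δ A)), so 3 ∉ ((A ∖ C) ∩ C) ∩ (A ∪ (B Δ A))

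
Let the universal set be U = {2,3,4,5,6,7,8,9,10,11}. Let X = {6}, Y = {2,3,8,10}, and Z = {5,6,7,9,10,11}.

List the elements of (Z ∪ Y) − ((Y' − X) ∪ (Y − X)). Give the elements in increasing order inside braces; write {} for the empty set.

Z ∪ Y = {2,3,5,6,7,8,9,10,11}
Y' = {4,5,6,7,9,11}
Y' − X = {4,5,7,9,11}
Y − X = {2,3,8,10}
(Y' − X) ∪ (Y − X) = {2,3,4,5,7,8,9,10,11}
(Z ∪ Y) − ((Y' − X) ∪ (Y − X)) = {6}

{6}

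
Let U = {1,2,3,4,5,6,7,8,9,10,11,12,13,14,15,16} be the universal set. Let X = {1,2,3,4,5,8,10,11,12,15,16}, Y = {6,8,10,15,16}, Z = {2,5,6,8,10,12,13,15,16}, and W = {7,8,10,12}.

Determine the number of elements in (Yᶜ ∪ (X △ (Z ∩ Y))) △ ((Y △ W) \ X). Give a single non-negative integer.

10

Yᶜ = {1,2,3,4,5,7,9,11,12,13,14}
Z ∩ Y = {6,8,10,15,16}
X △ (Z ∩ Y) = {1,2,3,4,5,6,11,12}
Yᶜ ∪ (X △ (Z ∩ Y)) = {1,2,3,4,5,6,7,9,11,12,13,14}
Y △ W = {6,7,12,15,16}
(Y △ W) \ X = {6,7}
(Yᶜ ∪ (X △ (Z ∩ Y))) △ ((Y △ W) \ X) = {1,2,3,4,5,9,11,12,13,14}
|(Yᶜ ∪ (X △ (Z ∩ Y))) △ ((Y △ W) \ X)| = 10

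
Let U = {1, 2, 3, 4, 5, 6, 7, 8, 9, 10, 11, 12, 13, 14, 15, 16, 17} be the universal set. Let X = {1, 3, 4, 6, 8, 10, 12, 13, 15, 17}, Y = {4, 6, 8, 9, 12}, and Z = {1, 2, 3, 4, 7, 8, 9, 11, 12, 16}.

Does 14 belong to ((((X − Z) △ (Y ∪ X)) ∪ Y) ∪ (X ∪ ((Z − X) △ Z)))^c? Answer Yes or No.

Yes

14 ∉ X and 14 ∉ Z, so 14 ∉ X − Z
14 ∉ Y and 14 ∉ X, so 14 ∉ Y ∪ X
14 ∉ (X − Z) and 14 ∉ (Y ∪ X), so 14 ∉ (X − Z) △ (Y ∪ X)
14 ∉ ((X − Z) △ (Y ∪ X)) and 14 ∉ Y, so 14 ∉ ((X − Z) △ (Y ∪ X)) ∪ Y
14 ∉ Z and 14 ∉ X, so 14 ∉ Z − X
14 ∉ (Z − X) and 14 ∉ Z, so 14 ∉ (Z − X) △ Z
14 ∉ X and 14 ∉ ((Z − X) △ Z), so 14 ∉ X ∪ ((Z − X) △ Z)
14 ∉ (((X − Z) △ (Y ∪ X)) ∪ Y) and 14 ∉ (X ∪ ((Z − X) △ Z)), so 14 ∉ (((X − Z) △ (Y ∪ X)) ∪ Y) ∪ (X ∪ ((Z − X) △ Z))
14 ∈ ((((X − Z) △ (Y ∪ X)) ∪ Y) ∪ (X ∪ ((Z − X) △ Z)))^c since 14 ∉ ((((X − Z) △ (Y ∪ X)) ∪ Y) ∪ (X ∪ ((Z − X) △ Z)))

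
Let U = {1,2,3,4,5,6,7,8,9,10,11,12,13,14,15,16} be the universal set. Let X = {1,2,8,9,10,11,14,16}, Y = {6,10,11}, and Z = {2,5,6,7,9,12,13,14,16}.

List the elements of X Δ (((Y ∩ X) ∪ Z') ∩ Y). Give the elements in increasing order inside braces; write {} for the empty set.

Y ∩ X = {10,11}
Z' = {1,3,4,8,10,11,15}
(Y ∩ X) ∪ Z' = {1,3,4,8,10,11,15}
((Y ∩ X) ∪ Z') ∩ Y = {10,11}
X Δ (((Y ∩ X) ∪ Z') ∩ Y) = {1,2,8,9,14,16}

{1,2,8,9,14,16}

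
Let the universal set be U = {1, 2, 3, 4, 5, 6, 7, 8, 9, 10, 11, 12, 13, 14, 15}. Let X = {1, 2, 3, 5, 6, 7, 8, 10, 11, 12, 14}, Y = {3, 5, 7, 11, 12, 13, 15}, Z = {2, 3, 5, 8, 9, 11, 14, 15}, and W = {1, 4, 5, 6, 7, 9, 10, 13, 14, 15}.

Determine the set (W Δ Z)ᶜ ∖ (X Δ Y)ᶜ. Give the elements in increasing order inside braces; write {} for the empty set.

{14, 15}

W Δ Z = {1, 2, 3, 4, 6, 7, 8, 10, 11, 13}
(W Δ Z)ᶜ = {5, 9, 12, 14, 15}
X Δ Y = {1, 2, 6, 8, 10, 13, 14, 15}
(X Δ Y)ᶜ = {3, 4, 5, 7, 9, 11, 12}
(W Δ Z)ᶜ ∖ (X Δ Y)ᶜ = {14, 15}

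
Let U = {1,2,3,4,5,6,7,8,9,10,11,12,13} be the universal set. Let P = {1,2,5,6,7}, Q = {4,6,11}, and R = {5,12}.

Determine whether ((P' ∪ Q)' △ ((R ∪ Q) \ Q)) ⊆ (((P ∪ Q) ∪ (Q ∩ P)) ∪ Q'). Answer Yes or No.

P' = {3,4,8,9,10,11,12,13}
P' ∪ Q = {3,4,6,8,9,10,11,12,13}
(P' ∪ Q)' = {1,2,5,7}
R ∪ Q = {4,5,6,11,12}
(R ∪ Q) \ Q = {5,12}
(P' ∪ Q)' △ ((R ∪ Q) \ Q) = {1,2,7,12}
P ∪ Q = {1,2,4,5,6,7,11}
Q ∩ P = {6}
(P ∪ Q) ∪ (Q ∩ P) = {1,2,4,5,6,7,11}
Q' = {1,2,3,5,7,8,9,10,12,13}
((P ∪ Q) ∪ (Q ∩ P)) ∪ Q' = {1,2,3,4,5,6,7,8,9,10,11,12,13}
Every element of {1,2,7,12} is in {1,2,3,4,5,6,7,8,9,10,11,12,13}, so (P' ∪ Q)' △ ((R ∪ Q) \ Q) ⊆ ((P ∪ Q) ∪ (Q ∩ P)) ∪ Q'.

Yes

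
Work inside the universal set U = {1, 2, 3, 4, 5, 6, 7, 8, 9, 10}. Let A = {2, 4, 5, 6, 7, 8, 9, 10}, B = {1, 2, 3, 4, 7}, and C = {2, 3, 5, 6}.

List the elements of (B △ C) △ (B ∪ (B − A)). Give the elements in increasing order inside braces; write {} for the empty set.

{2, 3, 5, 6}

B △ C = {1, 4, 5, 6, 7}
B − A = {1, 3}
B ∪ (B − A) = {1, 2, 3, 4, 7}
(B △ C) △ (B ∪ (B − A)) = {2, 3, 5, 6}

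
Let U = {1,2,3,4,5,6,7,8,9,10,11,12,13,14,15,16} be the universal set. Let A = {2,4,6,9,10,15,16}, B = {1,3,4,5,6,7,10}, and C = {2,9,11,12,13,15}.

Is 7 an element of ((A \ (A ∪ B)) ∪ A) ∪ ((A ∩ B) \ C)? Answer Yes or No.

7 ∉ A and 7 ∈ B, so 7 ∈ A ∪ B
7 ∉ A and 7 ∈ (A ∪ B), so 7 ∉ A \ (A ∪ B)
7 ∉ (A \ (A ∪ B)) and 7 ∉ A, so 7 ∉ (A \ (A ∪ B)) ∪ A
7 ∉ A and 7 ∈ B, so 7 ∉ A ∩ B
7 ∉ (A ∩ B) and 7 ∉ C, so 7 ∉ (A ∩ B) \ C
7 ∉ ((A \ (A ∪ B)) ∪ A) and 7 ∉ ((A ∩ B) \ C), so 7 ∉ ((A \ (A ∪ B)) ∪ A) ∪ ((A ∩ B) \ C)

No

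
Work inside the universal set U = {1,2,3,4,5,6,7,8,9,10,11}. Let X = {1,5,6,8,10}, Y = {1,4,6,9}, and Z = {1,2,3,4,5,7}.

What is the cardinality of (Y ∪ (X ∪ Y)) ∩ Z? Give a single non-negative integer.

3

X ∪ Y = {1,4,5,6,8,9,10}
Y ∪ (X ∪ Y) = {1,4,5,6,8,9,10}
(Y ∪ (X ∪ Y)) ∩ Z = {1,4,5}
|(Y ∪ (X ∪ Y)) ∩ Z| = 3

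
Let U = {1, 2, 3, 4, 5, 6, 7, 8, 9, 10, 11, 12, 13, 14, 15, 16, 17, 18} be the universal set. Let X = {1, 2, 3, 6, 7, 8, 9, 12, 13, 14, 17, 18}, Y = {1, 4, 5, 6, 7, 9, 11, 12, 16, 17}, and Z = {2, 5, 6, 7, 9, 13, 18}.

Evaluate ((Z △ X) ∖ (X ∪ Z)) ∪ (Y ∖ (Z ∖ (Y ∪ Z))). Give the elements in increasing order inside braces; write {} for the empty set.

{1, 4, 5, 6, 7, 9, 11, 12, 16, 17}

Z △ X = {1, 3, 5, 8, 12, 14, 17}
X ∪ Z = {1, 2, 3, 5, 6, 7, 8, 9, 12, 13, 14, 17, 18}
(Z △ X) ∖ (X ∪ Z) = {}
Y ∪ Z = {1, 2, 4, 5, 6, 7, 9, 11, 12, 13, 16, 17, 18}
Z ∖ (Y ∪ Z) = {}
Y ∖ (Z ∖ (Y ∪ Z)) = {1, 4, 5, 6, 7, 9, 11, 12, 16, 17}
((Z △ X) ∖ (X ∪ Z)) ∪ (Y ∖ (Z ∖ (Y ∪ Z))) = {1, 4, 5, 6, 7, 9, 11, 12, 16, 17}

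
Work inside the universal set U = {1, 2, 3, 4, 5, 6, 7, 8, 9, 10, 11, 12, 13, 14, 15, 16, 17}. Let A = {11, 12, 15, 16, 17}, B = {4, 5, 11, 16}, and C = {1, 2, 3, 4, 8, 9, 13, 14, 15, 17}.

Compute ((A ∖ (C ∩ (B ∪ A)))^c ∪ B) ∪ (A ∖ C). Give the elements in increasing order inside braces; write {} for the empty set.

{1, 2, 3, 4, 5, 6, 7, 8, 9, 10, 11, 12, 13, 14, 15, 16, 17}

B ∪ A = {4, 5, 11, 12, 15, 16, 17}
C ∩ (B ∪ A) = {4, 15, 17}
A ∖ (C ∩ (B ∪ A)) = {11, 12, 16}
(A ∖ (C ∩ (B ∪ A)))^c = {1, 2, 3, 4, 5, 6, 7, 8, 9, 10, 13, 14, 15, 17}
(A ∖ (C ∩ (B ∪ A)))^c ∪ B = {1, 2, 3, 4, 5, 6, 7, 8, 9, 10, 11, 13, 14, 15, 16, 17}
A ∖ C = {11, 12, 16}
((A ∖ (C ∩ (B ∪ A)))^c ∪ B) ∪ (A ∖ C) = {1, 2, 3, 4, 5, 6, 7, 8, 9, 10, 11, 12, 13, 14, 15, 16, 17}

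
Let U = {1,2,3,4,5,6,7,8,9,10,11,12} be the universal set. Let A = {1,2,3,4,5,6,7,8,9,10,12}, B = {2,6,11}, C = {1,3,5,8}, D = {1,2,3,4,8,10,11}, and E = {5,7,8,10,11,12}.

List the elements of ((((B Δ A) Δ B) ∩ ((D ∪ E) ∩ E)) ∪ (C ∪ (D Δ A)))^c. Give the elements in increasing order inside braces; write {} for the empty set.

{2,4}

B Δ A = {1,3,4,5,7,8,9,10,11,12}
(B Δ A) Δ B = {1,2,3,4,5,6,7,8,9,10,12}
D ∪ E = {1,2,3,4,5,7,8,10,11,12}
(D ∪ E) ∩ E = {5,7,8,10,11,12}
((B Δ A) Δ B) ∩ ((D ∪ E) ∩ E) = {5,7,8,10,12}
D Δ A = {5,6,7,9,11,12}
C ∪ (D Δ A) = {1,3,5,6,7,8,9,11,12}
(((B Δ A) Δ B) ∩ ((D ∪ E) ∩ E)) ∪ (C ∪ (D Δ A)) = {1,3,5,6,7,8,9,10,11,12}
((((B Δ A) Δ B) ∩ ((D ∪ E) ∩ E)) ∪ (C ∪ (D Δ A)))^c = {2,4}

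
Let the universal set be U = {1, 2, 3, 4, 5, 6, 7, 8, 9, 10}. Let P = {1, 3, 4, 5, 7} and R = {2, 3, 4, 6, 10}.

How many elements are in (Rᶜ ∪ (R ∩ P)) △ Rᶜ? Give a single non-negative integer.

2

Rᶜ = {1, 5, 7, 8, 9}
R ∩ P = {3, 4}
Rᶜ ∪ (R ∩ P) = {1, 3, 4, 5, 7, 8, 9}
(Rᶜ ∪ (R ∩ P)) △ Rᶜ = {3, 4}
|(Rᶜ ∪ (R ∩ P)) △ Rᶜ| = 2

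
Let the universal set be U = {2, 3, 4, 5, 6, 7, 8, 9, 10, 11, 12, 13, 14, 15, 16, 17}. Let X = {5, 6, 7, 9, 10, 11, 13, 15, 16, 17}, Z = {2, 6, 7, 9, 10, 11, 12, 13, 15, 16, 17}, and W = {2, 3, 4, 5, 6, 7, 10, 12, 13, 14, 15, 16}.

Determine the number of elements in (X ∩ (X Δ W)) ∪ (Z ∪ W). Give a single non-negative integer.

X Δ W = {2, 3, 4, 9, 11, 12, 14, 17}
X ∩ (X Δ W) = {9, 11, 17}
Z ∪ W = {2, 3, 4, 5, 6, 7, 9, 10, 11, 12, 13, 14, 15, 16, 17}
(X ∩ (X Δ W)) ∪ (Z ∪ W) = {2, 3, 4, 5, 6, 7, 9, 10, 11, 12, 13, 14, 15, 16, 17}
|(X ∩ (X Δ W)) ∪ (Z ∪ W)| = 15

15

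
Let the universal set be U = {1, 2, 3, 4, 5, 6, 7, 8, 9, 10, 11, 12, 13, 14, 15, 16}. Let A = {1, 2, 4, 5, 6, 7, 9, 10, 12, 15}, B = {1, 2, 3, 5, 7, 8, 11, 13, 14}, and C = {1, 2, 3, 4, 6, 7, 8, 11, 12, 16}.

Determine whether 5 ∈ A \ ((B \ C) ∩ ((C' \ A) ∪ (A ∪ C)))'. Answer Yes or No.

Yes

5 ∈ B and 5 ∉ C, so 5 ∈ B \ C
5 ∉ C, so 5 ∈ C'
5 ∈ C' and 5 ∈ A, so 5 ∉ C' \ A
5 ∈ A and 5 ∉ C, so 5 ∈ A ∪ C
5 ∉ (C' \ A) and 5 ∈ (A ∪ C), so 5 ∈ (C' \ A) ∪ (A ∪ C)
5 ∈ (B \ C) and 5 ∈ ((C' \ A) ∪ (A ∪ C)), so 5 ∈ (B \ C) ∩ ((C' \ A) ∪ (A ∪ C))
5 ∉ ((B \ C) ∩ ((C' \ A) ∪ (A ∪ C)))' since 5 ∈ ((B \ C) ∩ ((C' \ A) ∪ (A ∪ C)))
5 ∈ A and 5 ∉ ((B \ C) ∩ ((C' \ A) ∪ (A ∪ C)))', so 5 ∈ A \ ((B \ C) ∩ ((C' \ A) ∪ (A ∪ C)))'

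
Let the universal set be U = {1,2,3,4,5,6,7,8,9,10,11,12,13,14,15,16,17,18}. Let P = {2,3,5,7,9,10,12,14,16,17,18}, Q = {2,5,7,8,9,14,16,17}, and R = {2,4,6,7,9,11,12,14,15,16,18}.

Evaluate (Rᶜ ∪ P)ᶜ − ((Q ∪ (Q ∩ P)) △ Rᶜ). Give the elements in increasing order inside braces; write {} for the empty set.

Rᶜ = {1,3,5,8,10,13,17}
Rᶜ ∪ P = {1,2,3,5,7,8,9,10,12,13,14,16,17,18}
(Rᶜ ∪ P)ᶜ = {4,6,11,15}
Q ∩ P = {2,5,7,9,14,16,17}
Q ∪ (Q ∩ P) = {2,5,7,8,9,14,16,17}
(Q ∪ (Q ∩ P)) △ Rᶜ = {1,2,3,7,9,10,13,14,16}
(Rᶜ ∪ P)ᶜ − ((Q ∪ (Q ∩ P)) △ Rᶜ) = {4,6,11,15}

{4,6,11,15}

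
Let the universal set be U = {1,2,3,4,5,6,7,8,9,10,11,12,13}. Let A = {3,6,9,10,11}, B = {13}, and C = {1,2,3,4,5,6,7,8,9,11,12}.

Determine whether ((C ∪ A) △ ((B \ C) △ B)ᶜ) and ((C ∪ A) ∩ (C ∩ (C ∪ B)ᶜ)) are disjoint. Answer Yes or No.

C ∪ A = {1,2,3,4,5,6,7,8,9,10,11,12}
B \ C = {13}
(B \ C) △ B = {}
((B \ C) △ B)ᶜ = {1,2,3,4,5,6,7,8,9,10,11,12,13}
(C ∪ A) △ ((B \ C) △ B)ᶜ = {13}
C ∪ B = {1,2,3,4,5,6,7,8,9,11,12,13}
(C ∪ B)ᶜ = {10}
C ∩ (C ∪ B)ᶜ = {}
(C ∪ A) ∩ (C ∩ (C ∪ B)ᶜ) = {}
{13} and {} share no elements.

Yes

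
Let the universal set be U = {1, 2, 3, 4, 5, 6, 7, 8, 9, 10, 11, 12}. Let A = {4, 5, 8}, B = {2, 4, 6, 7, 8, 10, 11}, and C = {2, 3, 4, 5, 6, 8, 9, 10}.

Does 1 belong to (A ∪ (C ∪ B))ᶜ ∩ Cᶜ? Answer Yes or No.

Yes

1 ∉ C and 1 ∉ B, so 1 ∉ C ∪ B
1 ∉ A and 1 ∉ (C ∪ B), so 1 ∉ A ∪ (C ∪ B)
1 ∈ (A ∪ (C ∪ B))ᶜ since 1 ∉ (A ∪ (C ∪ B))
1 ∉ C, so 1 ∈ Cᶜ
1 ∈ (A ∪ (C ∪ B))ᶜ and 1 ∈ Cᶜ, so 1 ∈ (A ∪ (C ∪ B))ᶜ ∩ Cᶜ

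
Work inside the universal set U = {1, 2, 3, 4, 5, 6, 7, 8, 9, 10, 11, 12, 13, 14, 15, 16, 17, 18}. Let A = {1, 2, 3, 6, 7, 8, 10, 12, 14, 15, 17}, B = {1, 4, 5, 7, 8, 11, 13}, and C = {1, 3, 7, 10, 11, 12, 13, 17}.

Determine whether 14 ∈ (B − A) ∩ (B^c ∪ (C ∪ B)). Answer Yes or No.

14 ∉ B and 14 ∈ A, so 14 ∉ B − A
14 ∉ B, so 14 ∈ B^c
14 ∉ C and 14 ∉ B, so 14 ∉ C ∪ B
14 ∈ B^c and 14 ∉ (C ∪ B), so 14 ∈ B^c ∪ (C ∪ B)
14 ∉ (B − A) and 14 ∈ (B^c ∪ (C ∪ B)), so 14 ∉ (B − A) ∩ (B^c ∪ (C ∪ B))

No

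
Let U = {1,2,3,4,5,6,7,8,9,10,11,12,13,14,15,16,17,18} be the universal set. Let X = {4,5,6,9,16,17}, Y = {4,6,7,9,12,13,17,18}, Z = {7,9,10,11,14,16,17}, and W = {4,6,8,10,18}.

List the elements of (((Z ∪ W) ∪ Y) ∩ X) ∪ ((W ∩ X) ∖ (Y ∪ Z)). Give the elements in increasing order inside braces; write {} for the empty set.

Z ∪ W = {4,6,7,8,9,10,11,14,16,17,18}
(Z ∪ W) ∪ Y = {4,6,7,8,9,10,11,12,13,14,16,17,18}
((Z ∪ W) ∪ Y) ∩ X = {4,6,9,16,17}
W ∩ X = {4,6}
Y ∪ Z = {4,6,7,9,10,11,12,13,14,16,17,18}
(W ∩ X) ∖ (Y ∪ Z) = {}
(((Z ∪ W) ∪ Y) ∩ X) ∪ ((W ∩ X) ∖ (Y ∪ Z)) = {4,6,9,16,17}

{4,6,9,16,17}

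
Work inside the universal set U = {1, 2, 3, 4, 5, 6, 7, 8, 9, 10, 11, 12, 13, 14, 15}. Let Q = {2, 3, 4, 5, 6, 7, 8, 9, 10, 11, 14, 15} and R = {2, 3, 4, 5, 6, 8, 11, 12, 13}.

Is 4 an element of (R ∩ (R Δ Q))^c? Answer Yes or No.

4 ∈ R and 4 ∈ Q, so 4 ∉ R Δ Q
4 ∈ R and 4 ∉ (R Δ Q), so 4 ∉ R ∩ (R Δ Q)
4 ∈ (R ∩ (R Δ Q))^c since 4 ∉ (R ∩ (R Δ Q))

Yes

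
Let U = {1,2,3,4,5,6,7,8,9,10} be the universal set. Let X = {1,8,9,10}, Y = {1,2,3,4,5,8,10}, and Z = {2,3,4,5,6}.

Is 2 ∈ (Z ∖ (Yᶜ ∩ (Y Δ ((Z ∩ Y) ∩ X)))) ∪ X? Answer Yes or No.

2 ∈ Y, so 2 ∉ Yᶜ
2 ∈ Z and 2 ∈ Y, so 2 ∈ Z ∩ Y
2 ∈ (Z ∩ Y) and 2 ∉ X, so 2 ∉ (Z ∩ Y) ∩ X
2 ∈ Y and 2 ∉ ((Z ∩ Y) ∩ X), so 2 ∈ Y Δ ((Z ∩ Y) ∩ X)
2 ∉ Yᶜ and 2 ∈ (Y Δ ((Z ∩ Y) ∩ X)), so 2 ∉ Yᶜ ∩ (Y Δ ((Z ∩ Y) ∩ X))
2 ∈ Z and 2 ∉ (Yᶜ ∩ (Y Δ ((Z ∩ Y) ∩ X))), so 2 ∈ Z ∖ (Yᶜ ∩ (Y Δ ((Z ∩ Y) ∩ X)))
2 ∈ (Z ∖ (Yᶜ ∩ (Y Δ ((Z ∩ Y) ∩ X)))) and 2 ∉ X, so 2 ∈ (Z ∖ (Yᶜ ∩ (Y Δ ((Z ∩ Y) ∩ X)))) ∪ X

Yes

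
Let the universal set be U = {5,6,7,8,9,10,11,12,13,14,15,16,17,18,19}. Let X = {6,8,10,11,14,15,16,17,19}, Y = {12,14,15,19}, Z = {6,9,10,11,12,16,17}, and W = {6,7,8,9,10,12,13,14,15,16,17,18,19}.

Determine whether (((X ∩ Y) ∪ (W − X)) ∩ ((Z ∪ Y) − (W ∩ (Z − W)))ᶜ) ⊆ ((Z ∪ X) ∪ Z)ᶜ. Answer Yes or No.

Yes

X ∩ Y = {14,15,19}
W − X = {7,9,12,13,18}
(X ∩ Y) ∪ (W − X) = {7,9,12,13,14,15,18,19}
Z ∪ Y = {6,9,10,11,12,14,15,16,17,19}
Z − W = {11}
W ∩ (Z − W) = {}
(Z ∪ Y) − (W ∩ (Z − W)) = {6,9,10,11,12,14,15,16,17,19}
((Z ∪ Y) − (W ∩ (Z − W)))ᶜ = {5,7,8,13,18}
((X ∩ Y) ∪ (W − X)) ∩ ((Z ∪ Y) − (W ∩ (Z − W)))ᶜ = {7,13,18}
Z ∪ X = {6,8,9,10,11,12,14,15,16,17,19}
(Z ∪ X) ∪ Z = {6,8,9,10,11,12,14,15,16,17,19}
((Z ∪ X) ∪ Z)ᶜ = {5,7,13,18}
Every element of {7,13,18} is in {5,7,13,18}, so ((X ∩ Y) ∪ (W − X)) ∩ ((Z ∪ Y) − (W ∩ (Z − W)))ᶜ ⊆ ((Z ∪ X) ∪ Z)ᶜ.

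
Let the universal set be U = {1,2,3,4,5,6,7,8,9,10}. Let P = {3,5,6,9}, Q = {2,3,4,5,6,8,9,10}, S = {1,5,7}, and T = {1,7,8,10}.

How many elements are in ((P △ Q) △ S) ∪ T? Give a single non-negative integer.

P △ Q = {2,4,8,10}
(P △ Q) △ S = {1,2,4,5,7,8,10}
((P △ Q) △ S) ∪ T = {1,2,4,5,7,8,10}
|((P △ Q) △ S) ∪ T| = 7

7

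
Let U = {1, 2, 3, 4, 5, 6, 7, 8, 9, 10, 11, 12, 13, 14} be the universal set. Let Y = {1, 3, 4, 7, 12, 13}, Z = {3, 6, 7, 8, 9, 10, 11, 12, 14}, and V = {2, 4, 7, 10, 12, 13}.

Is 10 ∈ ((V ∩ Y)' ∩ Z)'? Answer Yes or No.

No

10 ∈ V and 10 ∉ Y, so 10 ∉ V ∩ Y
10 ∈ (V ∩ Y)' since 10 ∉ (V ∩ Y)
10 ∈ (V ∩ Y)' and 10 ∈ Z, so 10 ∈ (V ∩ Y)' ∩ Z
10 ∉ ((V ∩ Y)' ∩ Z)' since 10 ∈ ((V ∩ Y)' ∩ Z)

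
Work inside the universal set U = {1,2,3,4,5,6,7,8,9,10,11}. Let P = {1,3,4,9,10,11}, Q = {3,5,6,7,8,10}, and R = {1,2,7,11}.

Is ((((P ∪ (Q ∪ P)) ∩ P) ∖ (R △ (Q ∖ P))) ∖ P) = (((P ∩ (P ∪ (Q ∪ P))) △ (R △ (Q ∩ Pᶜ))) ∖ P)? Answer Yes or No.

No

Q ∪ P = {1,3,4,5,6,7,8,9,10,11}
P ∪ (Q ∪ P) = {1,3,4,5,6,7,8,9,10,11}
(P ∪ (Q ∪ P)) ∩ P = {1,3,4,9,10,11}
Q ∖ P = {5,6,7,8}
R △ (Q ∖ P) = {1,2,5,6,8,11}
((P ∪ (Q ∪ P)) ∩ P) ∖ (R △ (Q ∖ P)) = {3,4,9,10}
(((P ∪ (Q ∪ P)) ∩ P) ∖ (R △ (Q ∖ P))) ∖ P = {}
P ∩ (P ∪ (Q ∪ P)) = {1,3,4,9,10,11}
Pᶜ = {2,5,6,7,8}
Q ∩ Pᶜ = {5,6,7,8}
R △ (Q ∩ Pᶜ) = {1,2,5,6,8,11}
(P ∩ (P ∪ (Q ∪ P))) △ (R △ (Q ∩ Pᶜ)) = {2,3,4,5,6,8,9,10}
((P ∩ (P ∪ (Q ∪ P))) △ (R △ (Q ∩ Pᶜ))) ∖ P = {2,5,6,8}
2 ∈ ((P ∩ (P ∪ (Q ∪ P))) △ (R △ (Q ∩ Pᶜ))) ∖ P but 2 ∉ (((P ∪ (Q ∪ P)) ∩ P) ∖ (R △ (Q ∖ P))) ∖ P, so they differ.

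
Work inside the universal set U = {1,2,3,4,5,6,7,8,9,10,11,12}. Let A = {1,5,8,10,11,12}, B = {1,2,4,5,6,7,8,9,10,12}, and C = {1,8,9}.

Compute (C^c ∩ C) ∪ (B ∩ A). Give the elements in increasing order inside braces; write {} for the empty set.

{1,5,8,10,12}

C^c = {2,3,4,5,6,7,10,11,12}
C^c ∩ C = {}
B ∩ A = {1,5,8,10,12}
(C^c ∩ C) ∪ (B ∩ A) = {1,5,8,10,12}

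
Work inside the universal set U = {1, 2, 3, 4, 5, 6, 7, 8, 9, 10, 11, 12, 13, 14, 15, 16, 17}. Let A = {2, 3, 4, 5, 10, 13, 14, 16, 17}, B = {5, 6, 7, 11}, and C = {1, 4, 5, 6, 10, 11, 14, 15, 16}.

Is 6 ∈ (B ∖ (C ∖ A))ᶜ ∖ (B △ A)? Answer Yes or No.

6 ∈ C and 6 ∉ A, so 6 ∈ C ∖ A
6 ∈ B and 6 ∈ (C ∖ A), so 6 ∉ B ∖ (C ∖ A)
6 ∈ (B ∖ (C ∖ A))ᶜ since 6 ∉ (B ∖ (C ∖ A))
6 ∈ B and 6 ∉ A, so 6 ∈ B △ A
6 ∈ (B ∖ (C ∖ A))ᶜ and 6 ∈ (B △ A), so 6 ∉ (B ∖ (C ∖ A))ᶜ ∖ (B △ A)

No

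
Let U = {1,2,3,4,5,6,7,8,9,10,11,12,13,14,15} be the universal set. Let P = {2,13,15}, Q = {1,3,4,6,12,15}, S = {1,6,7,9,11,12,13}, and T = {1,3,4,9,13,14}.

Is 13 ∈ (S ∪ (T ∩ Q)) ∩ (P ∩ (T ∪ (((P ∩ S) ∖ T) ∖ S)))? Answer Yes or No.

Yes

13 ∈ T and 13 ∉ Q, so 13 ∉ T ∩ Q
13 ∈ S and 13 ∉ (T ∩ Q), so 13 ∈ S ∪ (T ∩ Q)
13 ∈ P and 13 ∈ S, so 13 ∈ P ∩ S
13 ∈ (P ∩ S) and 13 ∈ T, so 13 ∉ (P ∩ S) ∖ T
13 ∉ ((P ∩ S) ∖ T) and 13 ∈ S, so 13 ∉ ((P ∩ S) ∖ T) ∖ S
13 ∈ T and 13 ∉ (((P ∩ S) ∖ T) ∖ S), so 13 ∈ T ∪ (((P ∩ S) ∖ T) ∖ S)
13 ∈ P and 13 ∈ (T ∪ (((P ∩ S) ∖ T) ∖ S)), so 13 ∈ P ∩ (T ∪ (((P ∩ S) ∖ T) ∖ S))
13 ∈ (S ∪ (T ∩ Q)) and 13 ∈ (P ∩ (T ∪ (((P ∩ S) ∖ T) ∖ S))), so 13 ∈ (S ∪ (T ∩ Q)) ∩ (P ∩ (T ∪ (((P ∩ S) ∖ T) ∖ S)))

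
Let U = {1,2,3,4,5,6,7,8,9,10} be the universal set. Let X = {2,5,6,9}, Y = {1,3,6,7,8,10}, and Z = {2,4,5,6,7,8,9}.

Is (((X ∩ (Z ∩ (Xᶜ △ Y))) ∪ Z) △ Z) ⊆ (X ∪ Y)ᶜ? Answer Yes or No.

Xᶜ = {1,3,4,7,8,10}
Xᶜ △ Y = {4,6}
Z ∩ (Xᶜ △ Y) = {4,6}
X ∩ (Z ∩ (Xᶜ △ Y)) = {6}
(X ∩ (Z ∩ (Xᶜ △ Y))) ∪ Z = {2,4,5,6,7,8,9}
((X ∩ (Z ∩ (Xᶜ △ Y))) ∪ Z) △ Z = {}
X ∪ Y = {1,2,3,5,6,7,8,9,10}
(X ∪ Y)ᶜ = {4}
Every element of {} is in {4}, so ((X ∩ (Z ∩ (Xᶜ △ Y))) ∪ Z) △ Z ⊆ (X ∪ Y)ᶜ.

Yes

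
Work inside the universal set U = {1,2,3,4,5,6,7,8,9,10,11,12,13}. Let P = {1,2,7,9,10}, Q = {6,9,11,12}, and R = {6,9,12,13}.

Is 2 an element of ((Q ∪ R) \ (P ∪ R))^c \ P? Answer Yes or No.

2 ∉ Q and 2 ∉ R, so 2 ∉ Q ∪ R
2 ∈ P and 2 ∉ R, so 2 ∈ P ∪ R
2 ∉ (Q ∪ R) and 2 ∈ (P ∪ R), so 2 ∉ (Q ∪ R) \ (P ∪ R)
2 ∈ ((Q ∪ R) \ (P ∪ R))^c since 2 ∉ ((Q ∪ R) \ (P ∪ R))
2 ∈ ((Q ∪ R) \ (P ∪ R))^c and 2 ∈ P, so 2 ∉ ((Q ∪ R) \ (P ∪ R))^c \ P

No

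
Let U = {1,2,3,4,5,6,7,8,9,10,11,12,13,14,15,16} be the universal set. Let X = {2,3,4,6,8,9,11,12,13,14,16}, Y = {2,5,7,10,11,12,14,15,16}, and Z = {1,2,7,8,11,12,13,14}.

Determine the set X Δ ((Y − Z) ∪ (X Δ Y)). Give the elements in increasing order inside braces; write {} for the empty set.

{2,5,7,10,11,12,14,15}

Y − Z = {5,10,15,16}
X Δ Y = {3,4,5,6,7,8,9,10,13,15}
(Y − Z) ∪ (X Δ Y) = {3,4,5,6,7,8,9,10,13,15,16}
X Δ ((Y − Z) ∪ (X Δ Y)) = {2,5,7,10,11,12,14,15}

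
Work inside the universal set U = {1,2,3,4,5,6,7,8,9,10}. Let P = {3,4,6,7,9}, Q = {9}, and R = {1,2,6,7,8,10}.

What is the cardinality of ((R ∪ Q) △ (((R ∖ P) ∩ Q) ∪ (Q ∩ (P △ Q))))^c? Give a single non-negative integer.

3

R ∪ Q = {1,2,6,7,8,9,10}
R ∖ P = {1,2,8,10}
(R ∖ P) ∩ Q = {}
P △ Q = {3,4,6,7}
Q ∩ (P △ Q) = {}
((R ∖ P) ∩ Q) ∪ (Q ∩ (P △ Q)) = {}
(R ∪ Q) △ (((R ∖ P) ∩ Q) ∪ (Q ∩ (P △ Q))) = {1,2,6,7,8,9,10}
((R ∪ Q) △ (((R ∖ P) ∩ Q) ∪ (Q ∩ (P △ Q))))^c = {3,4,5}
|((R ∪ Q) △ (((R ∖ P) ∩ Q) ∪ (Q ∩ (P △ Q))))^c| = 3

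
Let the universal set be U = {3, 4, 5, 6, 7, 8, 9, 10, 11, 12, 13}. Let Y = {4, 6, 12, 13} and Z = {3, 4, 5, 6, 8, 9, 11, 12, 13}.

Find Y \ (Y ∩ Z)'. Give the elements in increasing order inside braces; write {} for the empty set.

Y ∩ Z = {4, 6, 12, 13}
(Y ∩ Z)' = {3, 5, 7, 8, 9, 10, 11}
Y \ (Y ∩ Z)' = {4, 6, 12, 13}

{4, 6, 12, 13}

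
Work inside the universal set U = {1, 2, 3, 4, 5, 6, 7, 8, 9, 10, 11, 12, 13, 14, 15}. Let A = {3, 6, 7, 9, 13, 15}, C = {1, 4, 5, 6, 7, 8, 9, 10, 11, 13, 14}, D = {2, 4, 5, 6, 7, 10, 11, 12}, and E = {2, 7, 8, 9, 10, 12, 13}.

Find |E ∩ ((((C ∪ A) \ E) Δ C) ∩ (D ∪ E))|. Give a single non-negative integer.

5

C ∪ A = {1, 3, 4, 5, 6, 7, 8, 9, 10, 11, 13, 14, 15}
(C ∪ A) \ E = {1, 3, 4, 5, 6, 11, 14, 15}
((C ∪ A) \ E) Δ C = {3, 7, 8, 9, 10, 13, 15}
D ∪ E = {2, 4, 5, 6, 7, 8, 9, 10, 11, 12, 13}
(((C ∪ A) \ E) Δ C) ∩ (D ∪ E) = {7, 8, 9, 10, 13}
E ∩ ((((C ∪ A) \ E) Δ C) ∩ (D ∪ E)) = {7, 8, 9, 10, 13}
|E ∩ ((((C ∪ A) \ E) Δ C) ∩ (D ∪ E))| = 5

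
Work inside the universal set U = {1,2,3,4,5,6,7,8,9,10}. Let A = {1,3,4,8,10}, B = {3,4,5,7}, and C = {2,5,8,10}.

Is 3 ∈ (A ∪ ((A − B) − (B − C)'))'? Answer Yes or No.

3 ∈ A and 3 ∈ B, so 3 ∉ A − B
3 ∈ B and 3 ∉ C, so 3 ∈ B − C
3 ∉ (B − C)' since 3 ∈ (B − C)
3 ∉ (A − B) and 3 ∉ (B − C)', so 3 ∉ (A − B) − (B − C)'
3 ∈ A and 3 ∉ ((A − B) − (B − C)'), so 3 ∈ A ∪ ((A − B) − (B − C)')
3 ∉ (A ∪ ((A − B) − (B − C)'))' since 3 ∈ (A ∪ ((A − B) − (B − C)'))

No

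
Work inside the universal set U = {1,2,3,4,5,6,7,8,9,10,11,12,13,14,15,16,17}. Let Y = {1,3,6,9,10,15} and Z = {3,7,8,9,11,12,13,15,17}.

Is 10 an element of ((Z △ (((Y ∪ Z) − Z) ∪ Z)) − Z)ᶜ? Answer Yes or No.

10 ∈ Y and 10 ∉ Z, so 10 ∈ Y ∪ Z
10 ∈ (Y ∪ Z) and 10 ∉ Z, so 10 ∈ (Y ∪ Z) − Z
10 ∈ ((Y ∪ Z) − Z) and 10 ∉ Z, so 10 ∈ ((Y ∪ Z) − Z) ∪ Z
10 ∉ Z and 10 ∈ (((Y ∪ Z) − Z) ∪ Z), so 10 ∈ Z △ (((Y ∪ Z) − Z) ∪ Z)
10 ∈ (Z △ (((Y ∪ Z) − Z) ∪ Z)) and 10 ∉ Z, so 10 ∈ (Z △ (((Y ∪ Z) − Z) ∪ Z)) − Z
10 ∉ ((Z △ (((Y ∪ Z) − Z) ∪ Z)) − Z)ᶜ since 10 ∈ ((Z △ (((Y ∪ Z) − Z) ∪ Z)) − Z)

No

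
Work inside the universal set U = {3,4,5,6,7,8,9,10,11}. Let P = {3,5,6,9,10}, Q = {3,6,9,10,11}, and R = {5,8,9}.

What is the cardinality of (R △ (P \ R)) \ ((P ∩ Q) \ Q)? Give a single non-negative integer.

6

P \ R = {3,6,10}
R △ (P \ R) = {3,5,6,8,9,10}
P ∩ Q = {3,6,9,10}
(P ∩ Q) \ Q = {}
(R △ (P \ R)) \ ((P ∩ Q) \ Q) = {3,5,6,8,9,10}
|(R △ (P \ R)) \ ((P ∩ Q) \ Q)| = 6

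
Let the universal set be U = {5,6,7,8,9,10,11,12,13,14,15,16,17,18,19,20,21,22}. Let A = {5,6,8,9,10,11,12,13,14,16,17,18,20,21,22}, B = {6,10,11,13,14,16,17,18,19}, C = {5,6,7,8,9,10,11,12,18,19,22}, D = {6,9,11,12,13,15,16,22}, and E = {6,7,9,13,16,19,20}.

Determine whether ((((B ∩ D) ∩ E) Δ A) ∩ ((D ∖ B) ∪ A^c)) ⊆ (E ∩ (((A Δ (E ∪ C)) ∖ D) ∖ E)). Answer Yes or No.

B ∩ D = {6,11,13,16}
(B ∩ D) ∩ E = {6,13,16}
((B ∩ D) ∩ E) Δ A = {5,8,9,10,11,12,14,17,18,20,21,22}
D ∖ B = {9,12,15,22}
A^c = {7,15,19}
(D ∖ B) ∪ A^c = {7,9,12,15,19,22}
(((B ∩ D) ∩ E) Δ A) ∩ ((D ∖ B) ∪ A^c) = {9,12,22}
E ∪ C = {5,6,7,8,9,10,11,12,13,16,18,19,20,22}
A Δ (E ∪ C) = {7,14,17,19,21}
(A Δ (E ∪ C)) ∖ D = {7,14,17,19,21}
((A Δ (E ∪ C)) ∖ D) ∖ E = {14,17,21}
E ∩ (((A Δ (E ∪ C)) ∖ D) ∖ E) = {}
9 ∈ (((B ∩ D) ∩ E) Δ A) ∩ ((D ∖ B) ∪ A^c) but 9 ∉ E ∩ (((A Δ (E ∪ C)) ∖ D) ∖ E), so the inclusion fails.

No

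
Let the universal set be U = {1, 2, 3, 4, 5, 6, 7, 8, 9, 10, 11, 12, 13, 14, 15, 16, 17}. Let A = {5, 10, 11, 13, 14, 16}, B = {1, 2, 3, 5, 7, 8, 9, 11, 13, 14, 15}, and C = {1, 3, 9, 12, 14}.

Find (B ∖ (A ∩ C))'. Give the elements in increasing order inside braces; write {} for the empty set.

{4, 6, 10, 12, 14, 16, 17}

A ∩ C = {14}
B ∖ (A ∩ C) = {1, 2, 3, 5, 7, 8, 9, 11, 13, 15}
(B ∖ (A ∩ C))' = {4, 6, 10, 12, 14, 16, 17}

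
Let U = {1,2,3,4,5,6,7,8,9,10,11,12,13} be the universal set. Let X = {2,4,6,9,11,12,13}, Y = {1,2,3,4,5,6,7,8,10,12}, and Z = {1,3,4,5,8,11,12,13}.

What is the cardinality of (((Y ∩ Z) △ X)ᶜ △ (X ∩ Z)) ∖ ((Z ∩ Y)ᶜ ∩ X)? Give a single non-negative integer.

2

Y ∩ Z = {1,3,4,5,8,12}
(Y ∩ Z) △ X = {1,2,3,5,6,8,9,11,13}
((Y ∩ Z) △ X)ᶜ = {4,7,10,12}
X ∩ Z = {4,11,12,13}
((Y ∩ Z) △ X)ᶜ △ (X ∩ Z) = {7,10,11,13}
Z ∩ Y = {1,3,4,5,8,12}
(Z ∩ Y)ᶜ = {2,6,7,9,10,11,13}
(Z ∩ Y)ᶜ ∩ X = {2,6,9,11,13}
(((Y ∩ Z) △ X)ᶜ △ (X ∩ Z)) ∖ ((Z ∩ Y)ᶜ ∩ X) = {7,10}
|(((Y ∩ Z) △ X)ᶜ △ (X ∩ Z)) ∖ ((Z ∩ Y)ᶜ ∩ X)| = 2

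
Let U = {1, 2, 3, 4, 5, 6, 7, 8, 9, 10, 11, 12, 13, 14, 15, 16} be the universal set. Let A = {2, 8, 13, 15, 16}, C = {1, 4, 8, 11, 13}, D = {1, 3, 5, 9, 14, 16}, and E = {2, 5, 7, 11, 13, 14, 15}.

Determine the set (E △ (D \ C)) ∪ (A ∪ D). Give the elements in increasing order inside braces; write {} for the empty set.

{1, 2, 3, 5, 7, 8, 9, 11, 13, 14, 15, 16}

D \ C = {3, 5, 9, 14, 16}
E △ (D \ C) = {2, 3, 7, 9, 11, 13, 15, 16}
A ∪ D = {1, 2, 3, 5, 8, 9, 13, 14, 15, 16}
(E △ (D \ C)) ∪ (A ∪ D) = {1, 2, 3, 5, 7, 8, 9, 11, 13, 14, 15, 16}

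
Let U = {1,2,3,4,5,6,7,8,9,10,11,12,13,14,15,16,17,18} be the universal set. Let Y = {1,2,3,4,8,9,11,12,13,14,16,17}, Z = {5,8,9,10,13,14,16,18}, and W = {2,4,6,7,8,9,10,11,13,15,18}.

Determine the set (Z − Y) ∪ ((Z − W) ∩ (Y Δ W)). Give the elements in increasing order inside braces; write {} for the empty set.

{5,10,14,16,18}

Z − Y = {5,10,18}
Z − W = {5,14,16}
Y Δ W = {1,3,6,7,10,12,14,15,16,17,18}
(Z − W) ∩ (Y Δ W) = {14,16}
(Z − Y) ∪ ((Z − W) ∩ (Y Δ W)) = {5,10,14,16,18}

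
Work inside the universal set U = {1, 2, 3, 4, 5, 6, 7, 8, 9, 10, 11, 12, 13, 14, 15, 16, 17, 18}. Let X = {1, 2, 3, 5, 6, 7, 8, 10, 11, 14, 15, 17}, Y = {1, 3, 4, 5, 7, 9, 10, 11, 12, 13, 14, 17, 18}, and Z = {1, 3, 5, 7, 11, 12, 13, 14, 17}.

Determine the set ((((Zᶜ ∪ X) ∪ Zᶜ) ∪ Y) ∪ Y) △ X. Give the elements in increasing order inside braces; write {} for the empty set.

{4, 9, 12, 13, 16, 18}

Zᶜ = {2, 4, 6, 8, 9, 10, 15, 16, 18}
Zᶜ ∪ X = {1, 2, 3, 4, 5, 6, 7, 8, 9, 10, 11, 14, 15, 16, 17, 18}
(Zᶜ ∪ X) ∪ Zᶜ = {1, 2, 3, 4, 5, 6, 7, 8, 9, 10, 11, 14, 15, 16, 17, 18}
((Zᶜ ∪ X) ∪ Zᶜ) ∪ Y = {1, 2, 3, 4, 5, 6, 7, 8, 9, 10, 11, 12, 13, 14, 15, 16, 17, 18}
(((Zᶜ ∪ X) ∪ Zᶜ) ∪ Y) ∪ Y = {1, 2, 3, 4, 5, 6, 7, 8, 9, 10, 11, 12, 13, 14, 15, 16, 17, 18}
((((Zᶜ ∪ X) ∪ Zᶜ) ∪ Y) ∪ Y) △ X = {4, 9, 12, 13, 16, 18}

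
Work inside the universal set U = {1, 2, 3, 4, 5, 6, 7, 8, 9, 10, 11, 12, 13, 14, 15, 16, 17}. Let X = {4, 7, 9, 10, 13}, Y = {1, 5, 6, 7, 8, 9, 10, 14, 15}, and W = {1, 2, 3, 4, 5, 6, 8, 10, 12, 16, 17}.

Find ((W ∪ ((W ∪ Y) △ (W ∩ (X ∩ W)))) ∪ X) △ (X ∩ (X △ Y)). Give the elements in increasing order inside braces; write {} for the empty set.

{1, 2, 3, 5, 6, 7, 8, 9, 10, 12, 14, 15, 16, 17}

W ∪ Y = {1, 2, 3, 4, 5, 6, 7, 8, 9, 10, 12, 14, 15, 16, 17}
X ∩ W = {4, 10}
W ∩ (X ∩ W) = {4, 10}
(W ∪ Y) △ (W ∩ (X ∩ W)) = {1, 2, 3, 5, 6, 7, 8, 9, 12, 14, 15, 16, 17}
W ∪ ((W ∪ Y) △ (W ∩ (X ∩ W))) = {1, 2, 3, 4, 5, 6, 7, 8, 9, 10, 12, 14, 15, 16, 17}
(W ∪ ((W ∪ Y) △ (W ∩ (X ∩ W)))) ∪ X = {1, 2, 3, 4, 5, 6, 7, 8, 9, 10, 12, 13, 14, 15, 16, 17}
X △ Y = {1, 4, 5, 6, 8, 13, 14, 15}
X ∩ (X △ Y) = {4, 13}
((W ∪ ((W ∪ Y) △ (W ∩ (X ∩ W)))) ∪ X) △ (X ∩ (X △ Y)) = {1, 2, 3, 5, 6, 7, 8, 9, 10, 12, 14, 15, 16, 17}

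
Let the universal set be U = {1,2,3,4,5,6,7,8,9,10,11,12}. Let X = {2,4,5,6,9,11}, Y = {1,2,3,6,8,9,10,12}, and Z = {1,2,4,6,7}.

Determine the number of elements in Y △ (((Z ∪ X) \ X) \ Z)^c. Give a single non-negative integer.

4

Z ∪ X = {1,2,4,5,6,7,9,11}
(Z ∪ X) \ X = {1,7}
((Z ∪ X) \ X) \ Z = {}
(((Z ∪ X) \ X) \ Z)^c = {1,2,3,4,5,6,7,8,9,10,11,12}
Y △ (((Z ∪ X) \ X) \ Z)^c = {4,5,7,11}
|Y △ (((Z ∪ X) \ X) \ Z)^c| = 4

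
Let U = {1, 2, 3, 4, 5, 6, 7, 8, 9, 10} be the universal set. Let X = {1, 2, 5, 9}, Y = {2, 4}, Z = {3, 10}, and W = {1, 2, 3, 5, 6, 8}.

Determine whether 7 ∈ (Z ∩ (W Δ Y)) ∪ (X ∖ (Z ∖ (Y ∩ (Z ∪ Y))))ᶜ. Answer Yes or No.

7 ∉ W and 7 ∉ Y, so 7 ∉ W Δ Y
7 ∉ Z and 7 ∉ (W Δ Y), so 7 ∉ Z ∩ (W Δ Y)
7 ∉ Z and 7 ∉ Y, so 7 ∉ Z ∪ Y
7 ∉ Y and 7 ∉ (Z ∪ Y), so 7 ∉ Y ∩ (Z ∪ Y)
7 ∉ Z and 7 ∉ (Y ∩ (Z ∪ Y)), so 7 ∉ Z ∖ (Y ∩ (Z ∪ Y))
7 ∉ X and 7 ∉ (Z ∖ (Y ∩ (Z ∪ Y))), so 7 ∉ X ∖ (Z ∖ (Y ∩ (Z ∪ Y)))
7 ∈ (X ∖ (Z ∖ (Y ∩ (Z ∪ Y))))ᶜ since 7 ∉ (X ∖ (Z ∖ (Y ∩ (Z ∪ Y))))
7 ∉ (Z ∩ (W Δ Y)) and 7 ∈ (X ∖ (Z ∖ (Y ∩ (Z ∪ Y))))ᶜ, so 7 ∈ (Z ∩ (W Δ Y)) ∪ (X ∖ (Z ∖ (Y ∩ (Z ∪ Y))))ᶜ

Yes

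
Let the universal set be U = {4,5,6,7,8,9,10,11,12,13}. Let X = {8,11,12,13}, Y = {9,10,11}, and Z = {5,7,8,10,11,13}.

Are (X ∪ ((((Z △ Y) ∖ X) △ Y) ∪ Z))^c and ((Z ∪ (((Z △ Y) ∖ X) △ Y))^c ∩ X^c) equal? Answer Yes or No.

Z △ Y = {5,7,8,9,13}
(Z △ Y) ∖ X = {5,7,9}
((Z △ Y) ∖ X) △ Y = {5,7,10,11}
(((Z △ Y) ∖ X) △ Y) ∪ Z = {5,7,8,10,11,13}
X ∪ ((((Z △ Y) ∖ X) △ Y) ∪ Z) = {5,7,8,10,11,12,13}
(X ∪ ((((Z △ Y) ∖ X) △ Y) ∪ Z))^c = {4,6,9}
Z ∪ (((Z △ Y) ∖ X) △ Y) = {5,7,8,10,11,13}
(Z ∪ (((Z △ Y) ∖ X) △ Y))^c = {4,6,9,12}
X^c = {4,5,6,7,9,10}
(Z ∪ (((Z △ Y) ∖ X) △ Y))^c ∩ X^c = {4,6,9}
Both equal {4,6,9}, so (X ∪ ((((Z △ Y) ∖ X) △ Y) ∪ Z))^c = (Z ∪ (((Z △ Y) ∖ X) △ Y))^c ∩ X^c.

Yes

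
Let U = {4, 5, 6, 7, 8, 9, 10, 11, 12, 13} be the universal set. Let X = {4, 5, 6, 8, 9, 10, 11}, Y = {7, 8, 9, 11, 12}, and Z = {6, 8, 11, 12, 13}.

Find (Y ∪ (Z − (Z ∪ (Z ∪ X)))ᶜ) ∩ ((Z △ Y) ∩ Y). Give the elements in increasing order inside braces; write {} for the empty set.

Z ∪ X = {4, 5, 6, 8, 9, 10, 11, 12, 13}
Z ∪ (Z ∪ X) = {4, 5, 6, 8, 9, 10, 11, 12, 13}
Z − (Z ∪ (Z ∪ X)) = {}
(Z − (Z ∪ (Z ∪ X)))ᶜ = {4, 5, 6, 7, 8, 9, 10, 11, 12, 13}
Y ∪ (Z − (Z ∪ (Z ∪ X)))ᶜ = {4, 5, 6, 7, 8, 9, 10, 11, 12, 13}
Z △ Y = {6, 7, 9, 13}
(Z △ Y) ∩ Y = {7, 9}
(Y ∪ (Z − (Z ∪ (Z ∪ X)))ᶜ) ∩ ((Z △ Y) ∩ Y) = {7, 9}

{7, 9}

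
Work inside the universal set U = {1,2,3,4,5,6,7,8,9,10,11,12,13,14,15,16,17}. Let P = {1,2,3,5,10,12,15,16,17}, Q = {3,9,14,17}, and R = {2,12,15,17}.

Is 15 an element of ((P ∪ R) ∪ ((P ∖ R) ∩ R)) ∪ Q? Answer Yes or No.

15 ∈ P and 15 ∈ R, so 15 ∈ P ∪ R
15 ∈ P and 15 ∈ R, so 15 ∉ P ∖ R
15 ∉ (P ∖ R) and 15 ∈ R, so 15 ∉ (P ∖ R) ∩ R
15 ∈ (P ∪ R) and 15 ∉ ((P ∖ R) ∩ R), so 15 ∈ (P ∪ R) ∪ ((P ∖ R) ∩ R)
15 ∈ ((P ∪ R) ∪ ((P ∖ R) ∩ R)) and 15 ∉ Q, so 15 ∈ ((P ∪ R) ∪ ((P ∖ R) ∩ R)) ∪ Q

Yes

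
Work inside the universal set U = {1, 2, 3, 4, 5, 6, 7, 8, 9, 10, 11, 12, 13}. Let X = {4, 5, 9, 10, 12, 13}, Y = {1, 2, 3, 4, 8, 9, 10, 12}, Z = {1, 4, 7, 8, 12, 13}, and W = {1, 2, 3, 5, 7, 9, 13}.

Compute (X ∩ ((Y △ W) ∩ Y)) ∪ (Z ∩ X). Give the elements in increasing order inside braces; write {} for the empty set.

Y △ W = {4, 5, 7, 8, 10, 12, 13}
(Y △ W) ∩ Y = {4, 8, 10, 12}
X ∩ ((Y △ W) ∩ Y) = {4, 10, 12}
Z ∩ X = {4, 12, 13}
(X ∩ ((Y △ W) ∩ Y)) ∪ (Z ∩ X) = {4, 10, 12, 13}

{4, 10, 12, 13}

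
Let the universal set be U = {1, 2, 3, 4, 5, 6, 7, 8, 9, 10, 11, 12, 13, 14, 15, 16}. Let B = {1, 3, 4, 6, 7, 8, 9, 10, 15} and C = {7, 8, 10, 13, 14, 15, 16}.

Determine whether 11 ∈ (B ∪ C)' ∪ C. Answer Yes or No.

Yes

11 ∉ B and 11 ∉ C, so 11 ∉ B ∪ C
11 ∈ (B ∪ C)' since 11 ∉ (B ∪ C)
11 ∈ (B ∪ C)' and 11 ∉ C, so 11 ∈ (B ∪ C)' ∪ C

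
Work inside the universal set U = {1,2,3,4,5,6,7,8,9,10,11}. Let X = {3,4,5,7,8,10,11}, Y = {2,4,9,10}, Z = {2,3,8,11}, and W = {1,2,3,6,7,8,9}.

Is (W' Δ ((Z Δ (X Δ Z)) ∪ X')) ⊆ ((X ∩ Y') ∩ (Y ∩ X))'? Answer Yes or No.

W' = {4,5,10,11}
X Δ Z = {2,4,5,7,10}
Z Δ (X Δ Z) = {3,4,5,7,8,10,11}
X' = {1,2,6,9}
(Z Δ (X Δ Z)) ∪ X' = {1,2,3,4,5,6,7,8,9,10,11}
W' Δ ((Z Δ (X Δ Z)) ∪ X') = {1,2,3,6,7,8,9}
Y' = {1,3,5,6,7,8,11}
X ∩ Y' = {3,5,7,8,11}
Y ∩ X = {4,10}
(X ∩ Y') ∩ (Y ∩ X) = {}
((X ∩ Y') ∩ (Y ∩ X))' = {1,2,3,4,5,6,7,8,9,10,11}
Every element of {1,2,3,6,7,8,9} is in {1,2,3,4,5,6,7,8,9,10,11}, so W' Δ ((Z Δ (X Δ Z)) ∪ X') ⊆ ((X ∩ Y') ∩ (Y ∩ X))'.

Yes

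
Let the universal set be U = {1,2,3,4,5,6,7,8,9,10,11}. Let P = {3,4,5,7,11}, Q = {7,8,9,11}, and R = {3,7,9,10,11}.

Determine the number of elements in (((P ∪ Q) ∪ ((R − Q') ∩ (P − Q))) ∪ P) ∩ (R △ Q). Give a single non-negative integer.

2

P ∪ Q = {3,4,5,7,8,9,11}
Q' = {1,2,3,4,5,6,10}
R − Q' = {7,9,11}
P − Q = {3,4,5}
(R − Q') ∩ (P − Q) = {}
(P ∪ Q) ∪ ((R − Q') ∩ (P − Q)) = {3,4,5,7,8,9,11}
((P ∪ Q) ∪ ((R − Q') ∩ (P − Q))) ∪ P = {3,4,5,7,8,9,11}
R △ Q = {3,8,10}
(((P ∪ Q) ∪ ((R − Q') ∩ (P − Q))) ∪ P) ∩ (R △ Q) = {3,8}
|(((P ∪ Q) ∪ ((R − Q') ∩ (P − Q))) ∪ P) ∩ (R △ Q)| = 2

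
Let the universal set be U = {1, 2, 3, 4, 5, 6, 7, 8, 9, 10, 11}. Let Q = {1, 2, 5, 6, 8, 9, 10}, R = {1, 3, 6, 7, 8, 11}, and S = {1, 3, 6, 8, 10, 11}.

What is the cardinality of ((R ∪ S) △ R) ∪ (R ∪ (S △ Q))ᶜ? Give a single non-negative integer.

R ∪ S = {1, 3, 6, 7, 8, 10, 11}
(R ∪ S) △ R = {10}
S △ Q = {2, 3, 5, 9, 11}
R ∪ (S △ Q) = {1, 2, 3, 5, 6, 7, 8, 9, 11}
(R ∪ (S △ Q))ᶜ = {4, 10}
((R ∪ S) △ R) ∪ (R ∪ (S △ Q))ᶜ = {4, 10}
|((R ∪ S) △ R) ∪ (R ∪ (S △ Q))ᶜ| = 2

2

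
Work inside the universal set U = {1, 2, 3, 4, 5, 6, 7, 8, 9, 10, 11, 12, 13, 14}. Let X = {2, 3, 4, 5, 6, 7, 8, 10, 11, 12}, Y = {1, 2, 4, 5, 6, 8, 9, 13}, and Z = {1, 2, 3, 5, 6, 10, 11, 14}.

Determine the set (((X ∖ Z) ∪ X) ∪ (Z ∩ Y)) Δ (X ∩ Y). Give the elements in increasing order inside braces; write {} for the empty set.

X ∖ Z = {4, 7, 8, 12}
(X ∖ Z) ∪ X = {2, 3, 4, 5, 6, 7, 8, 10, 11, 12}
Z ∩ Y = {1, 2, 5, 6}
((X ∖ Z) ∪ X) ∪ (Z ∩ Y) = {1, 2, 3, 4, 5, 6, 7, 8, 10, 11, 12}
X ∩ Y = {2, 4, 5, 6, 8}
(((X ∖ Z) ∪ X) ∪ (Z ∩ Y)) Δ (X ∩ Y) = {1, 3, 7, 10, 11, 12}

{1, 3, 7, 10, 11, 12}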